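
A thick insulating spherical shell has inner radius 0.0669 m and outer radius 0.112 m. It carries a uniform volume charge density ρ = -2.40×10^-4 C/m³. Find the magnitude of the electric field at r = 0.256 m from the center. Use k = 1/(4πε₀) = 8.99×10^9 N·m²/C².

1.52×10^5 V/m

Take a concentric spherical Gaussian surface of radius r = 0.256 m (r > 0.112 m, enclosing the whole shell).
Q_enc = ρ·(4π/3)(b³ − a³) = (-2.40×10^-4)·(4π/3)·((0.112)³ − (0.0669)³) = -1.111×10^-6 C.
By Gauss's law, ∮E·dA = E·4πr² = Q_enc/ε₀.
E = k|Q_enc|/r² = (8.99×10^9)(1.111×10^-6)/(0.256)² = 1.52e5 N/C.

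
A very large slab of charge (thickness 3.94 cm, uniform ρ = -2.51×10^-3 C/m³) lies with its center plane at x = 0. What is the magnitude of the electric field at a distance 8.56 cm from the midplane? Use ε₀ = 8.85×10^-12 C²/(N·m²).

The point |x| = 8.56 cm lies outside the slab (half-thickness 0.0197 m). A symmetric pillbox spanning the full slab encloses Q_enc = ρ·d·A.
Flux = 2EA ⇒ E = |ρ|d/(2ε₀), independent of distance outside.
E = (2.51e-3)(0.0394)/(2·8.85×10^-12) = 5.59×10^6 N/C.

E ≈ 5.59×10^6 V/m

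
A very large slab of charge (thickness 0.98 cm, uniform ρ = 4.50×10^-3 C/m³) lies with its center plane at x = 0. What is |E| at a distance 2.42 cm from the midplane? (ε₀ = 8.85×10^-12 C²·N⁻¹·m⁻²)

The point |x| = 2.42 cm lies outside the slab (half-thickness 0.0049 m). A symmetric pillbox spanning the full slab encloses Q_enc = ρ·d·A.
Flux = 2EA ⇒ E = |ρ|d/(2ε₀), independent of distance outside.
E = (4.50e-3)(0.0098)/(2·8.85×10^-12) = 2.49e6 N/C.

E ≈ 2.49×10^6 N/C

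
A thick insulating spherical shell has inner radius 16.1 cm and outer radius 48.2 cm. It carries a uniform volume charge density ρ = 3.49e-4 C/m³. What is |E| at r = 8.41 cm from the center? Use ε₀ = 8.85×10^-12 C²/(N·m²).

|E| = 0 N/C

Symmetry ⇒ E = E(r) r̂. Gaussian sphere of radius r = 8.41 cm (r < 16.1 cm, inside the empty cavity).
Q_enc = 0 (all charge lies at larger r); Gauss's law gives E = 0.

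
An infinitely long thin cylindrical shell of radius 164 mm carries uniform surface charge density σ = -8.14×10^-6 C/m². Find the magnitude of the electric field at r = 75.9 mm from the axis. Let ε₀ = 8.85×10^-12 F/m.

E = 0

By cylindrical symmetry E is radial; use a coaxial Gaussian cylinder of radius 75.9 mm and length L (r < 164 mm, inside the shell).
No charge is enclosed, so Gauss's law gives E·2πrL = 0 ⇒ E = 0.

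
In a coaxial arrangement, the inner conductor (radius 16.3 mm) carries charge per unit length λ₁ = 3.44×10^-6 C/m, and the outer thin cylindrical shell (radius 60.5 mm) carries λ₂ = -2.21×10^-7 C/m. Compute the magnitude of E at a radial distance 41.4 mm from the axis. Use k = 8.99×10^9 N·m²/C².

1.49×10^6 N/C

Take a coaxial cylindrical Gaussian surface of radius r = 41.4 mm and length L (between the conductors, 16.3 mm < r < 60.5 mm).
The shell at 60.5 mm lies outside the Gaussian surface, so λ_enc = λ₁ = 3.44e-6 C/m.
By Gauss's law (flux through the curved wall only), E·2πrL = λ_enc L/ε₀.
E = 2k|λ_enc|/r = 2(8.99×10^9)(3.44×10^-6)/(0.0414) = 1.49e6 N/C.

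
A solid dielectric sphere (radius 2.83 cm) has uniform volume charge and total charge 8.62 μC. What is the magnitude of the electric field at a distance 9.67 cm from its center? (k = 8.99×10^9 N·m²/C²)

Use a concentric Gaussian sphere at r = 9.67 cm (r > R, so the entire charge is enclosed).
Q_enc = 8.62 μC = 8.62×10^-6 C.
Gauss's law: E·4πr² = Q_enc/ε₀.
E = k|Q_enc|/r² = (8.99×10^9)(8.62×10^-6)/(0.0967)² = 8.29e6 N/C.

E = 8.29×10^6 N/C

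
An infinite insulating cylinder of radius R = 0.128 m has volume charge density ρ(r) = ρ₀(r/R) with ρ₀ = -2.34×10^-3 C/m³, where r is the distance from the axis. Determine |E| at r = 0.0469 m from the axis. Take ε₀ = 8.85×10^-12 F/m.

Coaxial Gaussian cylinder, radius r = 0.0469 m, length L (r < R).
λ_enc = ∫₀^r ρ(r')·2πr' dr' = (2πρ₀/R)·r^3/3 = -3.95e-6 C/m.
Since E is radial and uniform over the curved surface, Φ = E·2πrL = Q_enc/ε₀ = λ_enc L/ε₀.
E = |λ_enc|/(2πε₀r) = (3.95e-6)/(2π·8.85×10^-12·0.0469) = 1.51×10^6 N/C.

|E| ≈ 1.51e6 V/m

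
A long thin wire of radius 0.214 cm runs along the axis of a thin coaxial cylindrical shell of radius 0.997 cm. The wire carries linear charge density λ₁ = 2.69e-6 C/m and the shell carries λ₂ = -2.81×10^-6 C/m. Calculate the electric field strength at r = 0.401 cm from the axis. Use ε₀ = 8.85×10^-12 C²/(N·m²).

By cylindrical symmetry E is radial; use a coaxial Gaussian cylinder of radius 0.401 cm and length L (between the conductors, 0.214 cm < r < 0.997 cm).
The shell at 0.997 cm lies outside the Gaussian surface, so λ_enc = λ₁ = 2.69×10^-6 C/m.
Applying ∮E·dA = Q_enc/ε₀ with the end caps contributing no flux:
E = |λ_enc|/(2πε₀r) = (2.69×10^-6)/(2π·8.85×10^-12·0.00401) = 1.21e7 N/C.

1.21×10^7 V/m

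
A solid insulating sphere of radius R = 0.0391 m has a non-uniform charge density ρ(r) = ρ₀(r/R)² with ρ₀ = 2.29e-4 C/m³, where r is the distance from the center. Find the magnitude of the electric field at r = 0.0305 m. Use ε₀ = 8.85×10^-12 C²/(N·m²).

|E| = 9.60e4 N/C

By spherical symmetry E is radial; choose a Gaussian sphere of radius r = 0.0305 m (r < R).
Integrate the density: Q_enc = 4π ∫₀^r ρ₀(r'/R)^2 r'² dr' = 4πρ₀ r^5/(5·R²) = 9.936×10^-9 C.
By Gauss's law, ∮E·dA = E·4πr² = Q_enc/ε₀.
E = |Q_enc|/(4πε₀r²) = (9.936×10^-9)/(4π·8.85×10^-12·(0.0305)²) = 9.60e4 N/C.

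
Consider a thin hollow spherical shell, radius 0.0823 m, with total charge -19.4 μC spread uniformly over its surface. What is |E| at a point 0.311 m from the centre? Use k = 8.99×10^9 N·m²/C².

Use a concentric Gaussian sphere at r = 0.311 m (r > 0.0823 m).
The entire shell is enclosed: Q_enc = -1.94e-5 C.
By Gauss's law, ∮E·dA = E·4πr² = Q_enc/ε₀.
E = k|Q_enc|/r² = (8.99×10^9)(1.94×10^-5)/(0.311)² = 1.80×10^6 N/C.

|E| = 1.80×10^6 N/C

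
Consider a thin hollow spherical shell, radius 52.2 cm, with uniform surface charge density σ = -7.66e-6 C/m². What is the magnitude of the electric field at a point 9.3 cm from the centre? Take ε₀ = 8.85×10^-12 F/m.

E = 0

Take a concentric spherical Gaussian surface of radius r = 9.3 cm (inside the shell, r < 52.2 cm).
All the charge is outside the Gaussian surface: Q_enc = 0, hence E = 0 everywhere inside the shell.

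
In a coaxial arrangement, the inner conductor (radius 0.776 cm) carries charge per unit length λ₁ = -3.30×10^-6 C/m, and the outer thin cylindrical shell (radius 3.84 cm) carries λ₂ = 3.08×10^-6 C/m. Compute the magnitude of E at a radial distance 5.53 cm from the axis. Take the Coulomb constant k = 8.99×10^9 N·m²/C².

|E| = 7.15e4 N/C

By cylindrical symmetry E is radial; use a coaxial Gaussian cylinder of radius 5.53 cm and length L (r > 3.84 cm, enclosing both).
λ_enc = λ₁ + λ₂ = (-3.30×10^-6) + (3.08×10^-6) = -2.20e-7 C/m.
Applying ∮E·dA = Q_enc/ε₀ with the end caps contributing no flux:
E = 2k|λ_enc|/r = 2(8.99×10^9)(2.20×10^-7)/(0.0553) = 7.15×10^4 N/C.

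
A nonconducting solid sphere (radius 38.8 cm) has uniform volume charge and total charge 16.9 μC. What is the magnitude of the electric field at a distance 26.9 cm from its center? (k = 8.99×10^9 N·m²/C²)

E ≈ 7.00×10^5 V/m

By spherical symmetry E is radial; choose a Gaussian sphere of radius r = 26.9 cm (r < R).
Only the charge within r is enclosed: Q_enc = Q·(r/R)³ = (16.9 μC)·(26.9 cm/38.8 cm)³ = 5.632e-6 C.
By Gauss's law, ∮E·dA = E·4πr² = Q_enc/ε₀.
E = k|Q_enc|/r² = (8.99×10^9)(5.632e-6)/(0.269)² = 7.00e5 N/C.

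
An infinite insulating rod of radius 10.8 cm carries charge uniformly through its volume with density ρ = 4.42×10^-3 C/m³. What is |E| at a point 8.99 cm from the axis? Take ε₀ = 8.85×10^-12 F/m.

Coaxial Gaussian cylinder, radius r = 8.99 cm, length L (r < R).
Charge inside radius r per length L is ρ·πr²·L, so λ_enc = ρπr² = 1.122e-4 C/m.
By Gauss's law (flux through the curved wall only), E·2πrL = λ_enc L/ε₀.
E = |λ_enc|/(2πε₀r) = (1.122×10^-4)/(2π·8.85×10^-12·0.0899) = 2.24×10^7 N/C.

E = 2.24×10^7 V/m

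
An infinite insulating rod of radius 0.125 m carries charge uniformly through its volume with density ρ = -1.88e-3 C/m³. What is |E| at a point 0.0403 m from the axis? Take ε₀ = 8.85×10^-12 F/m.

|E| = 4.28×10^6 V/m

Coaxial Gaussian cylinder, radius r = 0.0403 m, length L (r < R).
Enclosed charge per unit length: λ_enc = ρ·πr² = (-1.88×10^-3)π(0.0403)² = -9.592e-6 C/m.
Gauss's law: E·2πrL = λ_enc L/ε₀.
E = |λ_enc|/(2πε₀r) = (9.592×10^-6)/(2π·8.85×10^-12·0.0403) = 4.28e6 N/C.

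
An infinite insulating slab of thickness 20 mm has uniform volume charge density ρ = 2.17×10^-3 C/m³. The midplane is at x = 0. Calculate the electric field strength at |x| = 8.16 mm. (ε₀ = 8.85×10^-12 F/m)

By symmetry E is perpendicular to the slab. A Gaussian pillbox from −8.16 mm to +8.16 mm (face area A) lies entirely within the slab.
Q_enc = ρ·(2x)·A and flux = 2EA, so 2EA = 2ρxA/ε₀ ⇒ E = |ρ|x/ε₀.
E = (2.17×10^-3)(0.00816)/(8.85×10^-12) = 2.00×10^6 N/C.

|E| ≈ 2.00×10^6 V/m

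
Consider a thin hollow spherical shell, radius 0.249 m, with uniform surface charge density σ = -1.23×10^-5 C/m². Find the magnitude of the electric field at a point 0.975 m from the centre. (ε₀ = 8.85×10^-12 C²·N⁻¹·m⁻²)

|E| = 9.06e4 N/C

By spherical symmetry E is radial; choose a Gaussian sphere of radius r = 0.975 m (r > 0.249 m).
The entire shell is enclosed: Q_enc = σ·4πR² = (-1.23×10^-5)·4π·(0.249)² = -9.583×10^-6 C.
Since E is radial and uniform over the Gaussian sphere, Φ = E·4πr² = Q_enc/ε₀.
E = |Q_enc|/(4πε₀r²) = (9.583e-6)/(4π·8.85×10^-12·(0.975)²) = 9.06×10^4 N/C.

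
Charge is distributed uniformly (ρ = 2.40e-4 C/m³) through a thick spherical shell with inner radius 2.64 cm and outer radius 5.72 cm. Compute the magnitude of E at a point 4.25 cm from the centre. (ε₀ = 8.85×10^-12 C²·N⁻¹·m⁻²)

|E| = 2.92e5 N/C

Take a concentric spherical Gaussian surface of radius r = 4.25 cm (within the shell material, 2.64 cm < r < 5.72 cm).
Only the shell between 2.64 cm and r is enclosed: Q_enc = ρ·(4π/3)(r³ − a³) = (2.40×10^-4)·(4π/3)·((0.0425)³ − (0.0264)³) = 5.868×10^-8 C.
Gauss's law: E·4πr² = Q_enc/ε₀.
E = |Q_enc|/(4πε₀r²) = (5.868e-8)/(4π·8.85×10^-12·(0.0425)²) = 2.92×10^5 N/C.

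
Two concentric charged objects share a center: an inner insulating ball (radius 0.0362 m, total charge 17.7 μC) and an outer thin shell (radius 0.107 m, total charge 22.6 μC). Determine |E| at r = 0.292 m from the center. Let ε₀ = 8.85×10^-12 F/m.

4.25×10^6 V/m

By spherical symmetry E is radial; choose a Gaussian sphere of radius r = 0.292 m (r > 0.107 m, enclosing both).
Q_enc = (17.7 μC) + (22.6 μC) = 4.03×10^-5 C.
Applying ∮E·dA = Q_enc/ε₀ with Φ = E(4πr²):
E = |Q_enc|/(4πε₀r²) = (4.03×10^-5)/(4π·8.85×10^-12·(0.292)²) = 4.25e6 N/C.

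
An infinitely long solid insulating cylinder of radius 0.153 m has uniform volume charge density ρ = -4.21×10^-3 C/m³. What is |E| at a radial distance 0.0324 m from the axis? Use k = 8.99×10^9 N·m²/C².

E ≈ 7.70×10^6 N/C

Take a coaxial cylindrical Gaussian surface of radius r = 0.0324 m and length L (r < R).
Enclosed charge per unit length: λ_enc = ρ·πr² = (-4.21×10^-3)π(0.0324)² = -1.388×10^-5 C/m.
Applying ∮E·dA = Q_enc/ε₀ with the end caps contributing no flux:
E = 2k|λ_enc|/r = 2(8.99×10^9)(1.388e-5)/(0.0324) = 7.70×10^6 N/C.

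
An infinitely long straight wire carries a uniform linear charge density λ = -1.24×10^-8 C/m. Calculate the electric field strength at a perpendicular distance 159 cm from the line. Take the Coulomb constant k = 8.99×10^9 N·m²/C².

E ≈ 140 V/m

By cylindrical symmetry E is radial; use a coaxial Gaussian cylinder of radius 159 cm and length L.
Q_enc = λL, so λ_enc = -1.24×10^-8 C/m.
Since E is radial and uniform over the curved surface, Φ = E·2πrL = Q_enc/ε₀ = λ_enc L/ε₀.
E = 2k|λ_enc|/r = 2(8.99×10^9)(1.24×10^-8)/(1.59) = 140 N/C.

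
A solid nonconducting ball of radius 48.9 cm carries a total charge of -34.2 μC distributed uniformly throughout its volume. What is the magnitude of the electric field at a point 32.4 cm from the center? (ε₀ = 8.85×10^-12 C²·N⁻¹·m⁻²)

|E| ≈ 8.52e5 V/m

Symmetry ⇒ E = E(r) r̂. Gaussian sphere of radius r = 32.4 cm (r < R).
For a uniform sphere the enclosed fraction is (r/R)³, so Q_enc = (-34.2 μC)(0.324/0.489)³ = -9.948×10^-6 C.
By Gauss's law, ∮E·dA = E·4πr² = Q_enc/ε₀.
E = |Q_enc|/(4πε₀r²) = (9.948e-6)/(4π·8.85×10^-12·(0.324)²) = 8.52×10^5 N/C.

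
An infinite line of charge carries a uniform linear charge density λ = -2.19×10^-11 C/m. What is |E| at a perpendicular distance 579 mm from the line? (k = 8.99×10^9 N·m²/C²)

E ≈ 0.68 N/C

Take a coaxial cylindrical Gaussian surface of radius r = 579 mm and length L.
Q_enc = λL, so λ_enc = -2.19e-11 C/m.
Applying ∮E·dA = Q_enc/ε₀ with the end caps contributing no flux:
E = 2k|λ_enc|/r = 2(8.99×10^9)(2.19×10^-11)/(0.579) = 0.68 N/C.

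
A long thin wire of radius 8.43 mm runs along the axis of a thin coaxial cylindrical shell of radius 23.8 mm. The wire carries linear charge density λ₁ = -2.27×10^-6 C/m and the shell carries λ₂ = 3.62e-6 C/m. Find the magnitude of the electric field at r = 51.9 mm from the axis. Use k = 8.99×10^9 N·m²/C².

|E| ≈ 4.68×10^5 N/C

By cylindrical symmetry E is radial; use a coaxial Gaussian cylinder of radius 51.9 mm and length L (r > 23.8 mm, enclosing both).
λ_enc = λ₁ + λ₂ = (-2.27e-6) + (3.62e-6) = 1.35×10^-6 C/m.
By Gauss's law (flux through the curved wall only), E·2πrL = λ_enc L/ε₀.
E = 2k|λ_enc|/r = 2(8.99×10^9)(1.35e-6)/(0.0519) = 4.68e5 N/C.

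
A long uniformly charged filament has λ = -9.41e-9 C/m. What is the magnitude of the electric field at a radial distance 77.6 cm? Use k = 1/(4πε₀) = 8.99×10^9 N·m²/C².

E = 218 N/C

Choose a coaxial cylinder of radius r = 77.6 cm (arbitrary length L) as the Gaussian surface.
Q_enc = λL, so λ_enc = -9.41×10^-9 C/m.
Gauss's law: E·2πrL = λ_enc L/ε₀.
E = 2k|λ_enc|/r = 2(8.99×10^9)(9.41×10^-9)/(0.776) = 218 N/C.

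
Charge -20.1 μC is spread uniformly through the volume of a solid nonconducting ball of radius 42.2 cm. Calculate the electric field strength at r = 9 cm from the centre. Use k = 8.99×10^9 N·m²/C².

E = 2.16×10^5 V/m

By spherical symmetry E is radial; choose a Gaussian sphere of radius r = 9 cm (r < R).
Only the charge within r is enclosed: Q_enc = Q·(r/R)³ = (-20.1 μC)·(9 cm/42.2 cm)³ = -1.95×10^-7 C.
Gauss's law: E·4πr² = Q_enc/ε₀.
E = k|Q_enc|/r² = (8.99×10^9)(1.95e-7)/(0.09)² = 2.16×10^5 N/C.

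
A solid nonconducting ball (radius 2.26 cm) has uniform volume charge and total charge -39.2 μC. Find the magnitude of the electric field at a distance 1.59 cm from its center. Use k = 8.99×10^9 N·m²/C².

|E| = 4.85×10^8 N/C

Take a concentric spherical Gaussian surface of radius r = 1.59 cm (r < R).
Only the charge within r is enclosed: Q_enc = Q·(r/R)³ = (-39.2 μC)·(1.59 cm/2.26 cm)³ = -1.365e-5 C.
Gauss's law: E·4πr² = Q_enc/ε₀.
E = k|Q_enc|/r² = (8.99×10^9)(1.365e-5)/(0.0159)² = 4.85×10^8 N/C.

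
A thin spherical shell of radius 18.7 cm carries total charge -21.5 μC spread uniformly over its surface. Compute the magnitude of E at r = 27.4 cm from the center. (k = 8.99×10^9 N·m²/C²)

Take a concentric spherical Gaussian surface of radius r = 27.4 cm (r > 18.7 cm).
The entire shell is enclosed: Q_enc = -2.15×10^-5 C.
Since E is radial and uniform over the Gaussian sphere, Φ = E·4πr² = Q_enc/ε₀.
E = k|Q_enc|/r² = (8.99×10^9)(2.15×10^-5)/(0.274)² = 2.57×10^6 N/C.

|E| = 2.57×10^6 N/C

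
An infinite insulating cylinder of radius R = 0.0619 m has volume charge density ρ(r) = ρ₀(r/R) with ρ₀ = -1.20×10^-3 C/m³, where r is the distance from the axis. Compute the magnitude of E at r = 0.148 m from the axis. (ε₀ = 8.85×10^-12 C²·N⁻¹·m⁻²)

Coaxial Gaussian cylinder, radius r = 0.148 m, length L (r > R, full charge per length enclosed).
λ_enc = 2π ∫₀^R ρ₀(r'/R)^1 r' dr' = 2πρ₀R²/3 = -9.63e-6 C/m.
Since E is radial and uniform over the curved surface, Φ = E·2πrL = Q_enc/ε₀ = λ_enc L/ε₀.
E = |λ_enc|/(2πε₀r) = (9.63×10^-6)/(2π·8.85×10^-12·0.148) = 1.17×10^6 N/C.

E = 1.17×10^6 N/C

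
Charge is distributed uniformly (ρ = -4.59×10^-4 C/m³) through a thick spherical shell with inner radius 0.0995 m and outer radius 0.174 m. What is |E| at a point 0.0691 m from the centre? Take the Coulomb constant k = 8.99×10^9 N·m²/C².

E = 0

Use a concentric Gaussian sphere at r = 0.0691 m (r < 0.0995 m, inside the empty cavity).
Q_enc = 0 (all charge lies at larger r); Gauss's law gives E = 0.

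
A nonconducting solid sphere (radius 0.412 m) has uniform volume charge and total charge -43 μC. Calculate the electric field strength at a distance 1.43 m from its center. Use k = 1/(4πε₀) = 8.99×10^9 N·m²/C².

By spherical symmetry E is radial; choose a Gaussian sphere of radius r = 1.43 m (r > R, so the entire charge is enclosed).
Q_enc = -43 μC = -4.30×10^-5 C.
Gauss's law: E·4πr² = Q_enc/ε₀.
E = k|Q_enc|/r² = (8.99×10^9)(4.30×10^-5)/(1.43)² = 1.89×10^5 N/C.

1.89e5 N/C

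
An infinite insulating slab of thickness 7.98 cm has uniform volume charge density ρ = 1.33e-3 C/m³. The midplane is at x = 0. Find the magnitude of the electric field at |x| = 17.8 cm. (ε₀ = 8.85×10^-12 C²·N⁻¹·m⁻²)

The point |x| = 17.8 cm lies outside the slab (half-thickness 0.0399 m). A symmetric pillbox spanning the full slab encloses Q_enc = ρ·d·A.
Flux = 2EA ⇒ E = |ρ|d/(2ε₀), independent of distance outside.
E = (1.33×10^-3)(0.0798)/(2·8.85×10^-12) = 6.00e6 N/C.

|E| ≈ 6.00×10^6 V/m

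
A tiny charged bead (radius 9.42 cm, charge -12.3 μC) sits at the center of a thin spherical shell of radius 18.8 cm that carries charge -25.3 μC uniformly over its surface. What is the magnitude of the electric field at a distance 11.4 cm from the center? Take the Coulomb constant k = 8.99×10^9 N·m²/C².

By spherical symmetry E is radial; choose a Gaussian sphere of radius r = 11.4 cm (between the bodies, 9.42 cm < r < 18.8 cm).
Only the inner charge is enclosed; the outer shell contributes nothing inside itself. Q_enc = -12.3 μC = -1.23×10^-5 C.
Since E is radial and uniform over the Gaussian sphere, Φ = E·4πr² = Q_enc/ε₀.
E = k|Q_enc|/r² = (8.99×10^9)(1.23×10^-5)/(0.114)² = 8.51e6 N/C.

8.51×10^6 N/C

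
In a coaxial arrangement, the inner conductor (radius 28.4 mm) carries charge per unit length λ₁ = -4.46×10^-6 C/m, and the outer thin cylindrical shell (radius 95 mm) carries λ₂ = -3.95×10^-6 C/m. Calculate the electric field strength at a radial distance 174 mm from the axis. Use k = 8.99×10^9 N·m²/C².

Coaxial Gaussian cylinder, radius r = 174 mm, length L (r > 95 mm, enclosing both).
λ_enc = λ₁ + λ₂ = (-4.46×10^-6) + (-3.95×10^-6) = -8.41e-6 C/m.
Gauss's law: E·2πrL = λ_enc L/ε₀.
E = 2k|λ_enc|/r = 2(8.99×10^9)(8.41×10^-6)/(0.174) = 8.69×10^5 N/C.

E ≈ 8.69e5 V/m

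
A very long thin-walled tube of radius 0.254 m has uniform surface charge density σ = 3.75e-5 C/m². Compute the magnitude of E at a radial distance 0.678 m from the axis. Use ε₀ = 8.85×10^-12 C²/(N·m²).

Coaxial Gaussian cylinder, radius r = 0.678 m, length L (r > 0.254 m).
The whole shell is enclosed: λ_enc = σ·2πR = (3.75×10^-5)·2π·(0.254) = 5.985×10^-5 C/m.
Gauss's law: E·2πrL = λ_enc L/ε₀.
E = |λ_enc|/(2πε₀r) = (5.985e-5)/(2π·8.85×10^-12·0.678) = 1.59×10^6 N/C.

E ≈ 1.59×10^6 V/m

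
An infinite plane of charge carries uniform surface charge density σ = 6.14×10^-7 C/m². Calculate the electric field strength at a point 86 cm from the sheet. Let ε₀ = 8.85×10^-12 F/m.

By planar symmetry E is perpendicular to the sheet and uniform; use a Gaussian pillbox with flat faces of area A on each side of the sheet.
Only the two end caps contribute flux: Φ = 2EA. With Q_enc = σA, Gauss's law gives E = |σ|/(2ε₀).
E = |σ|/(2ε₀) = (6.14e-7)/(2·8.85×10^-12) = 3.47e4 N/C.

E = 3.47×10^4 V/m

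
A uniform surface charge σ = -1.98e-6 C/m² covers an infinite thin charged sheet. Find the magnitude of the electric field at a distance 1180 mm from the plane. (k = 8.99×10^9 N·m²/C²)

The symmetry is planar: E is normal to the sheet and the same magnitude on both sides. Take a pillbox straddling the sheet with end-cap area A.
Only the two end caps contribute flux: Φ = 2EA. With Q_enc = σA, Gauss's law gives E = |σ|/(2ε₀).
E = 2πk|σ| = 2π(8.99×10^9)(1.98×10^-6) = 1.12e5 N/C.

1.12×10^5 N/C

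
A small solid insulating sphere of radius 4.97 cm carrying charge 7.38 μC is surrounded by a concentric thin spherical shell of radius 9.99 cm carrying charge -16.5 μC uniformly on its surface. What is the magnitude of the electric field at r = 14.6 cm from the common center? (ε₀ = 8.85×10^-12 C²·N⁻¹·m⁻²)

Take a concentric spherical Gaussian surface of radius r = 14.6 cm (r > 9.99 cm, enclosing both).
Q_enc = (7.38 μC) + (-16.5 μC) = -9.12×10^-6 C.
Since E is radial and uniform over the Gaussian sphere, Φ = E·4πr² = Q_enc/ε₀.
E = |Q_enc|/(4πε₀r²) = (9.12×10^-6)/(4π·8.85×10^-12·(0.146)²) = 3.85×10^6 N/C.

|E| = 3.85e6 N/C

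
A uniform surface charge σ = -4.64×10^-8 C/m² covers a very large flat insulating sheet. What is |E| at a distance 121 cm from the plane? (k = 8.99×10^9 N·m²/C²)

Choose a cylindrical pillbox piercing the sheet, end faces (area A) parallel to it.
Flux Φ = 2EA and Q_enc = σA, so 2EA = σA/ε₀ ⇒ E = |σ|/(2ε₀), independent of distance.
E = 2πk|σ| = 2π(8.99×10^9)(4.64×10^-8) = 2.62×10^3 N/C.

E = 2.62×10^3 N/C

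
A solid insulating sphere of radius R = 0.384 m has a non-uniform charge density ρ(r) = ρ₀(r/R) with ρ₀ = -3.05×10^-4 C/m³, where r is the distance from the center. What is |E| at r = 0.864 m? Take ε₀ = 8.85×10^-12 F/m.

E = 6.54e5 V/m

Symmetry ⇒ E = E(r) r̂. Gaussian sphere of radius r = 0.864 m (r > R, all charge enclosed).
Q_enc = 4π ∫₀^R ρ₀(r'/R)^1 r'² dr' = 4πρ₀R³/4 = -5.426×10^-5 C.
Applying ∮E·dA = Q_enc/ε₀ with Φ = E(4πr²):
E = |Q_enc|/(4πε₀r²) = (5.426×10^-5)/(4π·8.85×10^-12·(0.864)²) = 6.54×10^5 N/C.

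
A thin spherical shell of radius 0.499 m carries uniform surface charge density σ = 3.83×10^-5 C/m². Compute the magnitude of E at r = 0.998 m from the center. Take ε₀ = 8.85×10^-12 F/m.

Symmetry ⇒ E = E(r) r̂. Gaussian sphere of radius r = 0.998 m (r > 0.499 m).
The entire shell is enclosed: Q_enc = σ·4πR² = (3.83×10^-5)·4π·(0.499)² = 1.198×10^-4 C.
Gauss's law: E·4πr² = Q_enc/ε₀.
E = |Q_enc|/(4πε₀r²) = (1.198e-4)/(4π·8.85×10^-12·(0.998)²) = 1.08×10^6 N/C.

E ≈ 1.08×10^6 N/C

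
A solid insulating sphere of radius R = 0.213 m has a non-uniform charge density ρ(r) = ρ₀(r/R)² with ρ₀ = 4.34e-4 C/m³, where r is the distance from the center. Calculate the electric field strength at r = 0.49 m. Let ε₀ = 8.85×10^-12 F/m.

Take a concentric spherical Gaussian surface of radius r = 0.49 m (r > R, all charge enclosed).
Q_enc = 4π ∫₀^R ρ₀(r'/R)^2 r'² dr' = 4πρ₀R³/5 = 1.054e-5 C.
Gauss's law: E·4πr² = Q_enc/ε₀.
E = |Q_enc|/(4πε₀r²) = (1.054×10^-5)/(4π·8.85×10^-12·(0.49)²) = 3.95e5 N/C.

E ≈ 3.95×10^5 N/C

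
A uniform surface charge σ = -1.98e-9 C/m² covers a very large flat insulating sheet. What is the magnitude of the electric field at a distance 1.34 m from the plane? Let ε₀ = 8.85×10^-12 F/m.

E = 112 V/m

The symmetry is planar: E is normal to the sheet and the same magnitude on both sides. Take a pillbox straddling the sheet with end-cap area A.
Only the two end caps contribute flux: Φ = 2EA. With Q_enc = σA, Gauss's law gives E = |σ|/(2ε₀).
E = |σ|/(2ε₀) = (1.98e-9)/(2·8.85×10^-12) = 112 N/C.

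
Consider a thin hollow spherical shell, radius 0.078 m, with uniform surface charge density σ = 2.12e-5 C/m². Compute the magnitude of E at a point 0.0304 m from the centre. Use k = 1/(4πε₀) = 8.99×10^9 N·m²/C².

|E| = 0 N/C

By spherical symmetry E is radial; choose a Gaussian sphere of radius r = 0.0304 m (inside the shell, r < 0.078 m).
All the charge is outside the Gaussian surface: Q_enc = 0, hence E = 0 everywhere inside the shell.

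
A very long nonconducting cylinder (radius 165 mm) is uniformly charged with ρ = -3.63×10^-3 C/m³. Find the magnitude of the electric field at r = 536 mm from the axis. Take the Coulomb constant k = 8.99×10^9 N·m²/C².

By cylindrical symmetry E is radial; use a coaxial Gaussian cylinder of radius 536 mm and length L (r > 165 mm, full cross-section enclosed).
λ_enc = ρ·πR² = (-3.63×10^-3)π(0.165)² = -3.105×10^-4 C/m.
By Gauss's law (flux through the curved wall only), E·2πrL = λ_enc L/ε₀.
E = 2k|λ_enc|/r = 2(8.99×10^9)(3.105×10^-4)/(0.536) = 1.04×10^7 N/C.

|E| ≈ 1.04e7 V/m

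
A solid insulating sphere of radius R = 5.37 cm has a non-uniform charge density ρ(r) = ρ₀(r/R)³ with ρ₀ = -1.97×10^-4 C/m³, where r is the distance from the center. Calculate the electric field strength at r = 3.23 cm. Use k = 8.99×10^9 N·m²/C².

|E| = 2.61×10^4 V/m

Take a concentric spherical Gaussian surface of radius r = 3.23 cm (r < R).
Integrate the density: Q_enc = 4π ∫₀^r ρ₀(r'/R)^3 r'² dr' = 4πρ₀ r^6/(6·R³) = -3.026×10^-9 C.
Applying ∮E·dA = Q_enc/ε₀ with Φ = E(4πr²):
E = k|Q_enc|/r² = (8.99×10^9)(3.026e-9)/(0.0323)² = 2.61e4 N/C.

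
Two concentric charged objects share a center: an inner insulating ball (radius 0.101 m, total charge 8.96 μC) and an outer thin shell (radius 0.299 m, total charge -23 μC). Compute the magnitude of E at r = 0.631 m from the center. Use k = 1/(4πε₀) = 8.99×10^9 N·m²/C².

|E| ≈ 3.17×10^5 N/C

Take a concentric spherical Gaussian surface of radius r = 0.631 m (r > 0.299 m, enclosing both).
Q_enc = (8.96 μC) + (-23 μC) = -1.404×10^-5 C.
Applying ∮E·dA = Q_enc/ε₀ with Φ = E(4πr²):
E = k|Q_enc|/r² = (8.99×10^9)(1.404×10^-5)/(0.631)² = 3.17×10^5 N/C.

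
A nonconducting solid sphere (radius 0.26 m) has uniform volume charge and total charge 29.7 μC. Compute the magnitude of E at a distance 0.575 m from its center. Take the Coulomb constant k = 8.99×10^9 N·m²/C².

Symmetry ⇒ E = E(r) r̂. Gaussian sphere of radius r = 0.575 m (r > R, so the entire charge is enclosed).
Q_enc = 29.7 μC = 2.97e-5 C.
Since E is radial and uniform over the Gaussian sphere, Φ = E·4πr² = Q_enc/ε₀.
E = k|Q_enc|/r² = (8.99×10^9)(2.97×10^-5)/(0.575)² = 8.08×10^5 N/C.

|E| ≈ 8.08×10^5 V/m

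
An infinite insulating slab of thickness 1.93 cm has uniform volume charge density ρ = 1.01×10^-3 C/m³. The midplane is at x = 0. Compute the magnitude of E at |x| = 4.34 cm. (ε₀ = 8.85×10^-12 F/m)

The point |x| = 4.34 cm lies outside the slab (half-thickness 0.00965 m). A symmetric pillbox spanning the full slab encloses Q_enc = ρ·d·A.
Flux = 2EA ⇒ E = |ρ|d/(2ε₀), independent of distance outside.
E = (1.01e-3)(0.0193)/(2·8.85×10^-12) = 1.10×10^6 N/C.

1.10×10^6 V/m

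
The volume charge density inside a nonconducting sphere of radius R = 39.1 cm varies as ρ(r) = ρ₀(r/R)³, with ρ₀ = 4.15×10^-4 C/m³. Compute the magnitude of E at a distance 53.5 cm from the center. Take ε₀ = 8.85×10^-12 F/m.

1.63×10^6 N/C

Use a concentric Gaussian sphere at r = 53.5 cm (r > R, all charge enclosed).
Q_enc = 4π ∫₀^R ρ₀(r'/R)^3 r'² dr' = 4πρ₀R³/6 = 5.196×10^-5 C.
By Gauss's law, ∮E·dA = E·4πr² = Q_enc/ε₀.
E = |Q_enc|/(4πε₀r²) = (5.196×10^-5)/(4π·8.85×10^-12·(0.535)²) = 1.63e6 N/C.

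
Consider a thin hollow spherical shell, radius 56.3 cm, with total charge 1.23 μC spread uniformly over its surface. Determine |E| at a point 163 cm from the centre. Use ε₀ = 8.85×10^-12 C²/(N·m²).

E ≈ 4.16e3 N/C

Use a concentric Gaussian sphere at r = 163 cm (r > 56.3 cm).
The entire shell is enclosed: Q_enc = 1.23×10^-6 C.
Applying ∮E·dA = Q_enc/ε₀ with Φ = E(4πr²):
E = |Q_enc|/(4πε₀r²) = (1.23e-6)/(4π·8.85×10^-12·(1.63)²) = 4.16e3 N/C.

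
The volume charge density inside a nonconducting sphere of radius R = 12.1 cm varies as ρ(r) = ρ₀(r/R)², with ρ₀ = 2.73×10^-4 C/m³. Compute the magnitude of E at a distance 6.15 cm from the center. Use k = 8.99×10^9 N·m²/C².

E ≈ 9.80×10^4 V/m

Use a concentric Gaussian sphere at r = 6.15 cm (r < R).
Q_enc = ∫₀^r ρ(r')·4πr'² dr' = (4πρ₀/R²) ∫₀^r r'^4 dr' = 4πρ₀ r^5/(5·R²) = 4.123×10^-8 C.
Gauss's law: E·4πr² = Q_enc/ε₀.
E = k|Q_enc|/r² = (8.99×10^9)(4.123×10^-8)/(0.0615)² = 9.80e4 N/C.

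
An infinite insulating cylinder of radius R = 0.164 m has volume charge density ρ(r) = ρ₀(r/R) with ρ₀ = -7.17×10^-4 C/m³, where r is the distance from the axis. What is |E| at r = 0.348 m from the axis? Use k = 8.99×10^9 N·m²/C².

|E| ≈ 2.09×10^6 N/C

Coaxial Gaussian cylinder, radius r = 0.348 m, length L (r > R, full charge per length enclosed).
λ_enc = 2π ∫₀^R ρ₀(r'/R)^1 r' dr' = 2πρ₀R²/3 = -4.039×10^-5 C/m.
Applying ∮E·dA = Q_enc/ε₀ with the end caps contributing no flux:
E = 2k|λ_enc|/r = 2(8.99×10^9)(4.039×10^-5)/(0.348) = 2.09e6 N/C.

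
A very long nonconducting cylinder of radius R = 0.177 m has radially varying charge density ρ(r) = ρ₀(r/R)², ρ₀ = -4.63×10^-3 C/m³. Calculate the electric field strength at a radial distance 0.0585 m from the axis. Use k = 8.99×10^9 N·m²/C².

Coaxial Gaussian cylinder, radius r = 0.0585 m, length L (r < R).
Integrating ρ over the cross-section to radius r: λ_enc = (2πρ₀/R²) ∫₀^r r'^3 dr' = 2πρ₀ r^4/(4·R²) = -2.719e-6 C/m.
Applying ∮E·dA = Q_enc/ε₀ with the end caps contributing no flux:
E = 2k|λ_enc|/r = 2(8.99×10^9)(2.719×10^-6)/(0.0585) = 8.36e5 N/C.

E = 8.36×10^5 N/C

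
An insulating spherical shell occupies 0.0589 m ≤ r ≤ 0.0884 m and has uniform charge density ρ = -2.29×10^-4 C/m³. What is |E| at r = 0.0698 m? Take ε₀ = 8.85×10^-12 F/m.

E ≈ 2.40e5 N/C

Symmetry ⇒ E = E(r) r̂. Gaussian sphere of radius r = 0.0698 m (within the shell material, 0.0589 m < r < 0.0884 m).
Enclosed charge is the volume from a to r: Q_enc = (4π/3)ρ(r³ − a³) = -1.302×10^-7 C.
Since E is radial and uniform over the Gaussian sphere, Φ = E·4πr² = Q_enc/ε₀.
E = |Q_enc|/(4πε₀r²) = (1.302×10^-7)/(4π·8.85×10^-12·(0.0698)²) = 2.40×10^5 N/C.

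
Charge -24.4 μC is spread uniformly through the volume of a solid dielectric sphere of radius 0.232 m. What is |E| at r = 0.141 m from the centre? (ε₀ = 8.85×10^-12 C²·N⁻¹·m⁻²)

Symmetry ⇒ E = E(r) r̂. Gaussian sphere of radius r = 0.141 m (r < R).
For a uniform sphere the enclosed fraction is (r/R)³, so Q_enc = (-24.4 μC)(0.141/0.232)³ = -5.478×10^-6 C.
Gauss's law: E·4πr² = Q_enc/ε₀.
E = |Q_enc|/(4πε₀r²) = (5.478×10^-6)/(4π·8.85×10^-12·(0.141)²) = 2.48×10^6 N/C.

E ≈ 2.48×10^6 N/C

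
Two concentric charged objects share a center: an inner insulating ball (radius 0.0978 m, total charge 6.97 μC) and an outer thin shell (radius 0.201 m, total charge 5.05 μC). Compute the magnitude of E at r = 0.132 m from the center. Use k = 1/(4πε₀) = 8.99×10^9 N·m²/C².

Use a concentric Gaussian sphere at r = 0.132 m (between the bodies, 0.0978 m < r < 0.201 m).
Only the inner charge is enclosed; the outer shell contributes nothing inside itself. Q_enc = 6.97 μC = 6.97×10^-6 C.
Gauss's law: E·4πr² = Q_enc/ε₀.
E = k|Q_enc|/r² = (8.99×10^9)(6.97×10^-6)/(0.132)² = 3.60e6 N/C.

E ≈ 3.60×10^6 N/C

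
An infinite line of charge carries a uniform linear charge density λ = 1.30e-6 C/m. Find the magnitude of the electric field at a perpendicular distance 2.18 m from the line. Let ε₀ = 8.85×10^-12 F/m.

|E| ≈ 1.07×10^4 V/m

By cylindrical symmetry E is radial; use a coaxial Gaussian cylinder of radius 2.18 m and length L.
Q_enc = λL, so λ_enc = 1.30×10^-6 C/m.
Gauss's law: E·2πrL = λ_enc L/ε₀.
E = |λ_enc|/(2πε₀r) = (1.30×10^-6)/(2π·8.85×10^-12·2.18) = 1.07×10^4 N/C.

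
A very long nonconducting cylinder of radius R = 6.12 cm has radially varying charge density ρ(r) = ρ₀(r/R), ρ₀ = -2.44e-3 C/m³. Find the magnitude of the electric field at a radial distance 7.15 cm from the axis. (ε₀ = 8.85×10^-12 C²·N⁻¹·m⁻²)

E ≈ 4.81×10^6 N/C

By cylindrical symmetry E is radial; use a coaxial Gaussian cylinder of radius 7.15 cm and length L (r > R, full charge per length enclosed).
λ_enc = 2π ∫₀^R ρ₀(r'/R)^1 r' dr' = 2πρ₀R²/3 = -1.914×10^-5 C/m.
Applying ∮E·dA = Q_enc/ε₀ with the end caps contributing no flux:
E = |λ_enc|/(2πε₀r) = (1.914e-5)/(2π·8.85×10^-12·0.0715) = 4.81×10^6 N/C.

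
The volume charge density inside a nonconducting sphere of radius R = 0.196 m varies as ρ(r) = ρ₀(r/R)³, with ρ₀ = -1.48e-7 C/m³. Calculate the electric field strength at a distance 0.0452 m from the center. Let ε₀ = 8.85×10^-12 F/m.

Use a concentric Gaussian sphere at r = 0.0452 m (r < R).
Q_enc = ∫₀^r ρ(r')·4πr'² dr' = (4πρ₀/R³) ∫₀^r r'^5 dr' = 4πρ₀ r^6/(6·R³) = -3.511e-13 C.
Since E is radial and uniform over the Gaussian sphere, Φ = E·4πr² = Q_enc/ε₀.
E = |Q_enc|/(4πε₀r²) = (3.511×10^-13)/(4π·8.85×10^-12·(0.0452)²) = 1.55 N/C.

E = 1.55 N/C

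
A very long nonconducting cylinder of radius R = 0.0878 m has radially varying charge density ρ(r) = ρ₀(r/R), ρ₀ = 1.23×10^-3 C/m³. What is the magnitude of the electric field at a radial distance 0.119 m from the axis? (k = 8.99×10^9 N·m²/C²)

Coaxial Gaussian cylinder, radius r = 0.119 m, length L (r > R, full charge per length enclosed).
λ_enc = 2π ∫₀^R ρ₀(r'/R)^1 r' dr' = 2πρ₀R²/3 = 1.986e-5 C/m.
Applying ∮E·dA = Q_enc/ε₀ with the end caps contributing no flux:
E = 2k|λ_enc|/r = 2(8.99×10^9)(1.986×10^-5)/(0.119) = 3.00e6 N/C.

3.00e6 N/C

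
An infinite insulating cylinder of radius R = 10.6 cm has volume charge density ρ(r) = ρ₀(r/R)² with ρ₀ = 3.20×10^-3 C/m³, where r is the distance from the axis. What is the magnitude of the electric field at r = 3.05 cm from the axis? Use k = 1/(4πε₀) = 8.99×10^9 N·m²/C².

E ≈ 2.28×10^5 N/C

By cylindrical symmetry E is radial; use a coaxial Gaussian cylinder of radius 3.05 cm and length L (r < R).
λ_enc = ∫₀^r ρ(r')·2πr' dr' = (2πρ₀/R²)·r^4/4 = 3.871e-7 C/m.
Since E is radial and uniform over the curved surface, Φ = E·2πrL = Q_enc/ε₀ = λ_enc L/ε₀.
E = 2k|λ_enc|/r = 2(8.99×10^9)(3.871×10^-7)/(0.0305) = 2.28×10^5 N/C.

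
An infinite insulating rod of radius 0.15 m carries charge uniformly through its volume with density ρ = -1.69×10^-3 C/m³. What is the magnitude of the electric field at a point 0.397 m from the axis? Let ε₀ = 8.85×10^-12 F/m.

|E| = 5.41e6 N/C

Coaxial Gaussian cylinder, radius r = 0.397 m, length L (r > 0.15 m, full cross-section enclosed).
λ_enc = ρ·πR² = (-1.69×10^-3)π(0.15)² = -1.195×10^-4 C/m.
Gauss's law: E·2πrL = λ_enc L/ε₀.
E = |λ_enc|/(2πε₀r) = (1.195×10^-4)/(2π·8.85×10^-12·0.397) = 5.41×10^6 N/C.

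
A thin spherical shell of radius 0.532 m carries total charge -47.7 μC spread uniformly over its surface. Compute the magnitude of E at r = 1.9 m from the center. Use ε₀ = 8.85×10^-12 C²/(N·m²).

Symmetry ⇒ E = E(r) r̂. Gaussian sphere of radius r = 1.9 m (r > 0.532 m).
The entire shell is enclosed: Q_enc = -4.77×10^-5 C.
Gauss's law: E·4πr² = Q_enc/ε₀.
E = |Q_enc|/(4πε₀r²) = (4.77e-5)/(4π·8.85×10^-12·(1.9)²) = 1.19×10^5 N/C.

E ≈ 1.19e5 V/m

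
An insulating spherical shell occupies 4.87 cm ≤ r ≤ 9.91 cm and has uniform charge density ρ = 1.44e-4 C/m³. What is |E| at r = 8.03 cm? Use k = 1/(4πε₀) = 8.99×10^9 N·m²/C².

By spherical symmetry E is radial; choose a Gaussian sphere of radius r = 8.03 cm (within the shell material, 4.87 cm < r < 9.91 cm).
Enclosed charge is the volume from a to r: Q_enc = (4π/3)ρ(r³ − a³) = 2.426×10^-7 C.
Since E is radial and uniform over the Gaussian sphere, Φ = E·4πr² = Q_enc/ε₀.
E = k|Q_enc|/r² = (8.99×10^9)(2.426×10^-7)/(0.0803)² = 3.38×10^5 N/C.

3.38×10^5 N/C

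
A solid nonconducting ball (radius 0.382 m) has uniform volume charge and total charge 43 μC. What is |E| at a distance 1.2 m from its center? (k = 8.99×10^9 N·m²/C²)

E = 2.68×10^5 N/C

Symmetry ⇒ E = E(r) r̂. Gaussian sphere of radius r = 1.2 m (r > R, so the entire charge is enclosed).
Q_enc = 43 μC = 4.30e-5 C.
Gauss's law: E·4πr² = Q_enc/ε₀.
E = k|Q_enc|/r² = (8.99×10^9)(4.30×10^-5)/(1.2)² = 2.68×10^5 N/C.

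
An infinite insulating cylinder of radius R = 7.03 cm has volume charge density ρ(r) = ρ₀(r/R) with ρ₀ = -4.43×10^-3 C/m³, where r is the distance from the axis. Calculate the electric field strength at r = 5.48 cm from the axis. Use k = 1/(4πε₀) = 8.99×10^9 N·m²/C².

By cylindrical symmetry E is radial; use a coaxial Gaussian cylinder of radius 5.48 cm and length L (r < R).
Integrating ρ over the cross-section to radius r: λ_enc = (2πρ₀/R) ∫₀^r r'^2 dr' = 2πρ₀ r^3/(3·R) = -2.172×10^-5 C/m.
Gauss's law: E·2πrL = λ_enc L/ε₀.
E = 2k|λ_enc|/r = 2(8.99×10^9)(2.172×10^-5)/(0.0548) = 7.13e6 N/C.

|E| = 7.13×10^6 N/C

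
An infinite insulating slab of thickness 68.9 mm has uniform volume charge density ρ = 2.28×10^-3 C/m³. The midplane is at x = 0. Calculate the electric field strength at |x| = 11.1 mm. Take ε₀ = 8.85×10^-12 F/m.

|E| = 2.86×10^6 N/C

By symmetry E is perpendicular to the slab. A Gaussian pillbox from −11.1 mm to +11.1 mm (face area A) lies entirely within the slab.
Q_enc = ρ·(2x)·A and flux = 2EA, so 2EA = 2ρxA/ε₀ ⇒ E = |ρ|x/ε₀.
E = (2.28e-3)(0.0111)/(8.85×10^-12) = 2.86×10^6 N/C.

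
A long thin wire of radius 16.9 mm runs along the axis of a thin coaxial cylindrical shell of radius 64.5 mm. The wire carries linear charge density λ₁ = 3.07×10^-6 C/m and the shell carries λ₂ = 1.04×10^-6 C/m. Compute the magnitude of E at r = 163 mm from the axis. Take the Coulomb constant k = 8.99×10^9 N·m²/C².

By cylindrical symmetry E is radial; use a coaxial Gaussian cylinder of radius 163 mm and length L (r > 64.5 mm, enclosing both).
λ_enc = λ₁ + λ₂ = (3.07×10^-6) + (1.04×10^-6) = 4.11×10^-6 C/m.
Applying ∮E·dA = Q_enc/ε₀ with the end caps contributing no flux:
E = 2k|λ_enc|/r = 2(8.99×10^9)(4.11×10^-6)/(0.163) = 4.53e5 N/C.

E = 4.53×10^5 V/m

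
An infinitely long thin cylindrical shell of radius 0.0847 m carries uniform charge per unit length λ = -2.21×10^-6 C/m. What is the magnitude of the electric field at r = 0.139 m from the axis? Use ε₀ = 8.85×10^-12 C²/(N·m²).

Take a coaxial cylindrical Gaussian surface of radius r = 0.139 m and length L (r > 0.0847 m).
The full line charge is enclosed: λ_enc = -2.21e-6 C/m.
Applying ∮E·dA = Q_enc/ε₀ with the end caps contributing no flux:
E = |λ_enc|/(2πε₀r) = (2.21×10^-6)/(2π·8.85×10^-12·0.139) = 2.86e5 N/C.

|E| ≈ 2.86×10^5 N/C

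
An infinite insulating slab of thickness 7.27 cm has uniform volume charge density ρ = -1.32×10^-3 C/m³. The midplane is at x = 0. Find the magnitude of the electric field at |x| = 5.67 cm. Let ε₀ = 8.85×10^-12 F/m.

The point |x| = 5.67 cm lies outside the slab (half-thickness 0.03635 m). A symmetric pillbox spanning the full slab encloses Q_enc = ρ·d·A.
Flux = 2EA ⇒ E = |ρ|d/(2ε₀), independent of distance outside.
E = (1.32×10^-3)(0.0727)/(2·8.85×10^-12) = 5.42×10^6 N/C.

|E| = 5.42e6 N/C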